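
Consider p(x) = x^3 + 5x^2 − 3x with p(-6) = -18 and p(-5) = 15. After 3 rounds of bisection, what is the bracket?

m = -5.5, p(m) = 1.375 (+); new bracket [-6, -5.5]
m = -5.75, p(m) = -7.546875 (−); new bracket [-5.75, -5.5]
m = -5.625, p(m) = -2.900391 (−); new bracket [-5.625, -5.5]

[-5.625, -5.5]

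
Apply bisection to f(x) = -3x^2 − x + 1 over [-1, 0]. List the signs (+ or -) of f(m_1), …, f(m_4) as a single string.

m = -0.5, f(m) = 0.75 (+); new bracket [-1, -0.5]
m = -0.75, f(m) = 0.0625 (+); new bracket [-1, -0.75]
m = -0.875, f(m) = -0.421875 (−); new bracket [-0.875, -0.75]
m = -0.8125, f(m) = -0.168 (−); new bracket [-0.8125, -0.75]

++--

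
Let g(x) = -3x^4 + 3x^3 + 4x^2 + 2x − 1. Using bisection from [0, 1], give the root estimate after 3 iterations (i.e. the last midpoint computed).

x = 0.5 gives g = 1.1875, positive; keep [0, 0.5]
x = 0.25 gives g = -0.214844, negative; keep [0.25, 0.5]
x = 0.375 gives g = 0.411377, positive; keep [0.25, 0.375]

0.375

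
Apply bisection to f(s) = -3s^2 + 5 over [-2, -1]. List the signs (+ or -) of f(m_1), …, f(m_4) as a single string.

-+--

f(-1.5) = -1.75 < 0, so the root lies in [-1.5, -1]
f(-1.25) = 0.3125 > 0, so the root lies in [-1.5, -1.25]
f(-1.375) = -0.671875 < 0, so the root lies in [-1.375, -1.25]
f(-1.3125) = -0.168 < 0, so the root lies in [-1.3125, -1.25]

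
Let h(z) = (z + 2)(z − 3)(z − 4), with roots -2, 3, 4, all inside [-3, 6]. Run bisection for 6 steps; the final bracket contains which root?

z = 1.5 gives h = 13.125, positive; keep [-3, 1.5]
z = -0.75 gives h = 22.265625, positive; keep [-3, -0.75]
z = -1.875 gives h = 3.580078, positive; keep [-3, -1.875]
z = -2.4375 gives h = -15.3142, negative; keep [-2.4375, -1.875]
z = -2.15625 gives h = -4.9599, negative; keep [-2.15625, -1.875]
z = -2.015625 gives h = -0.4714, negative; keep [-2.015625, -1.875]

-2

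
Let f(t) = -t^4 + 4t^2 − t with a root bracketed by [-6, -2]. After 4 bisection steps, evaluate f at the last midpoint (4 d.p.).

m = -4, f(m) = -188 (−); new bracket [-4, -2]
m = -3, f(m) = -42 (−); new bracket [-3, -2]
m = -2.5, f(m) = -11.5625 (−); new bracket [-2.5, -2]
m = -2.25, f(m) = -3.1289 (−); new bracket [-2.25, -2]

-3.1289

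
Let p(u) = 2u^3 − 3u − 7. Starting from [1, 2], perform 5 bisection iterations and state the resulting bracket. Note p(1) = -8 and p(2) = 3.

[1.8125, 1.84375]

p(1.5) = -4.75 < 0, so the root lies in [1.5, 2]
p(1.75) = -1.53125 < 0, so the root lies in [1.75, 2]
p(1.875) = 0.558594 > 0, so the root lies in [1.75, 1.875]
p(1.8125) = -0.5288 < 0, so the root lies in [1.8125, 1.875]
p(1.84375) = 0.0041 > 0, so the root lies in [1.8125, 1.84375]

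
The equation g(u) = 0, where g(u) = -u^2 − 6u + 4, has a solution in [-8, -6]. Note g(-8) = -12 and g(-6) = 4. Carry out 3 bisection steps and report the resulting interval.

midpoint -7: g = -3 < 0 → [-7, -6]
midpoint -6.5: g = 0.75 > 0 → [-7, -6.5]
midpoint -6.75: g = -1.0625 < 0 → [-6.75, -6.5]

[-6.75, -6.5]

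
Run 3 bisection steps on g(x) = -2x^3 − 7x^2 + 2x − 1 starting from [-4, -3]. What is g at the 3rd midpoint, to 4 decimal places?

2.5117

midpoint -3.5: g = -8 < 0 → [-4, -3.5]
midpoint -3.75: g = -1.46875 < 0 → [-4, -3.75]
midpoint -3.875: g = 2.511719 > 0 → [-3.875, -3.75]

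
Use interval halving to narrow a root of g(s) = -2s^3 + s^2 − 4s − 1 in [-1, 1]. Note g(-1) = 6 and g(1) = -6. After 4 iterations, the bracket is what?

g(0) = -1 < 0, so the root lies in [-1, 0]
g(-0.5) = 1.5 > 0, so the root lies in [-0.5, 0]
g(-0.25) = 0.09375 > 0, so the root lies in [-0.25, 0]
g(-0.125) = -0.4805 < 0, so the root lies in [-0.25, -0.125]

[-0.25, -0.125]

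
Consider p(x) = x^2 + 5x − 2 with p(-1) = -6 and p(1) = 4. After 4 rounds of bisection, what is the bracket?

[0.25, 0.375]

x = 0 gives p = -2, negative; keep [0, 1]
x = 0.5 gives p = 0.75, positive; keep [0, 0.5]
x = 0.25 gives p = -0.6875, negative; keep [0.25, 0.5]
x = 0.375 gives p = 0.0156, positive; keep [0.25, 0.375]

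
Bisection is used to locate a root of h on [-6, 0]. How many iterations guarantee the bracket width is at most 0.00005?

17

Width after n steps is 6/2^n. Need 2^n ≥ 6/0.00005 = 120000.
2^16 = 65536 < 120000 ≤ 2^17 = 131072, so n = 17.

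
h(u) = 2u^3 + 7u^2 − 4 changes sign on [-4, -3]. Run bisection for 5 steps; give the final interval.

[-3.34375, -3.3125]

midpoint -3.5: h = -4 < 0 → [-3.5, -3]
midpoint -3.25: h = 1.28125 > 0 → [-3.5, -3.25]
midpoint -3.375: h = -1.152344 < 0 → [-3.375, -3.25]
midpoint -3.3125: h = 0.1147 > 0 → [-3.375, -3.3125]
midpoint -3.34375: h = -0.506 < 0 → [-3.34375, -3.3125]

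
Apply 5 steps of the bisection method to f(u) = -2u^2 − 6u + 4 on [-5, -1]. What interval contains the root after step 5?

midpoint -3: f = 4 > 0 → [-5, -3]
midpoint -4: f = -4 < 0 → [-4, -3]
midpoint -3.5: f = 0.5 > 0 → [-4, -3.5]
midpoint -3.75: f = -1.625 < 0 → [-3.75, -3.5]
midpoint -3.625: f = -0.5312 < 0 → [-3.625, -3.5]

[-3.625, -3.5]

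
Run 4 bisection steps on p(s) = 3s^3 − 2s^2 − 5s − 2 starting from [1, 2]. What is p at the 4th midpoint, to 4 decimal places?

midpoint 1.5: p = -3.875 < 0 → [1.5, 2]
midpoint 1.75: p = -0.796875 < 0 → [1.75, 2]
midpoint 1.875: p = 1.369141 > 0 → [1.75, 1.875]
midpoint 1.8125: p = 0.2302 > 0 → [1.75, 1.8125]

0.2302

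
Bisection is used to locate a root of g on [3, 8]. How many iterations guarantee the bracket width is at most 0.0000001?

Width after n steps is 5/2^n. Need 2^n ≥ 5/0.0000001 = 50000000.
2^25 = 33554432 < 50000000 ≤ 2^26 = 67108864, so n = 26.

26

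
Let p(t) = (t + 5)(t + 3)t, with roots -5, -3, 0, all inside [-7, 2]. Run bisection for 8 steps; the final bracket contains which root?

0

midpoint -2.5: p = -3.125 < 0 → [-2.5, 2]
midpoint -0.25: p = -3.265625 < 0 → [-0.25, 2]
midpoint 0.875: p = 19.919922 > 0 → [-0.25, 0.875]
midpoint 0.3125: p = 5.4993 > 0 → [-0.25, 0.3125]
midpoint 0.03125: p = 0.4766 > 0 → [-0.25, 0.03125]
midpoint -0.109375: p = -1.5462 < 0 → [-0.109375, 0.03125]
midpoint -0.0390625: p = -0.5738 < 0 → [-0.0390625, 0.03125]
midpoint -0.00390625: p = -0.0585 < 0 → [-0.00390625, 0.03125]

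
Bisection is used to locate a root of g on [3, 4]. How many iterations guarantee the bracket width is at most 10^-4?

14

Width after n steps is 1/2^n. Need 2^n ≥ 1/10^-4 = 10000.
2^13 = 8192 < 10000 ≤ 2^14 = 16384, so n = 14.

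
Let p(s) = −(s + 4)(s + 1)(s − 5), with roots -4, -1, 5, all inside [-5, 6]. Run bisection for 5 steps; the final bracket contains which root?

s = 0.5 gives p = 30.375, positive; keep [0.5, 6]
s = 3.25 gives p = 53.921875, positive; keep [3.25, 6]
s = 4.625 gives p = 18.193359, positive; keep [4.625, 6]
s = 5.3125 gives p = -18.3704, negative; keep [4.625, 5.3125]
s = 4.96875 gives p = 1.6729, positive; keep [4.96875, 5.3125]

5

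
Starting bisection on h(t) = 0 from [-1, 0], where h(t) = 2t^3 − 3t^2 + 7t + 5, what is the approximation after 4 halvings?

m = -0.5, h(m) = 0.5 (+); new bracket [-1, -0.5]
m = -0.75, h(m) = -2.78125 (−); new bracket [-0.75, -0.5]
m = -0.625, h(m) = -1.035156 (−); new bracket [-0.625, -0.5]
m = -0.5625, h(m) = -0.2427 (−); new bracket [-0.5625, -0.5]

-0.5625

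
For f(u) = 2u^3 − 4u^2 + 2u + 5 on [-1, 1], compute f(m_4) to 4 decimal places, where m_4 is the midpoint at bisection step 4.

m = 0, f(m) = 5 (+); new bracket [-1, 0]
m = -0.5, f(m) = 2.75 (+); new bracket [-1, -0.5]
m = -0.75, f(m) = 0.40625 (+); new bracket [-1, -0.75]
m = -0.875, f(m) = -1.1523 (−); new bracket [-0.875, -0.75]

-1.1523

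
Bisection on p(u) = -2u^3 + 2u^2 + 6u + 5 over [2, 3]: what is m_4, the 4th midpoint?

u = 2.5 gives p = 1.25, positive; keep [2.5, 3]
u = 2.75 gives p = -4.96875, negative; keep [2.5, 2.75]
u = 2.625 gives p = -1.644531, negative; keep [2.5, 2.625]
u = 2.5625 gives p = -0.145, negative; keep [2.5, 2.5625]

2.5625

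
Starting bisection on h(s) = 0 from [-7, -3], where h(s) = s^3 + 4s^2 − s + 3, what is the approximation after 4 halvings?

midpoint -5: h = -17 < 0 → [-5, -3]
midpoint -4: h = 7 > 0 → [-5, -4]
midpoint -4.5: h = -2.625 < 0 → [-4.5, -4]
midpoint -4.25: h = 2.7344 > 0 → [-4.5, -4.25]

-4.25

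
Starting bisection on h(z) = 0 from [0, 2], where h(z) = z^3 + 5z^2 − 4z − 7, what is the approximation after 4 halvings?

z = 1 gives h = -5, negative; keep [1, 2]
z = 1.5 gives h = 1.625, positive; keep [1, 1.5]
z = 1.25 gives h = -2.234375, negative; keep [1.25, 1.5]
z = 1.375 gives h = -0.4473, negative; keep [1.375, 1.5]

1.375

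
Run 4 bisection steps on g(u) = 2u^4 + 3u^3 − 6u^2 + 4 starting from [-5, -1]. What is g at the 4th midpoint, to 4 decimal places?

midpoint -3: g = 31 > 0 → [-3, -1]
midpoint -2: g = -12 < 0 → [-3, -2]
midpoint -2.5: g = -2.25 < 0 → [-3, -2.5]
midpoint -2.75: g = 10.6172 > 0 → [-2.75, -2.5]

10.6172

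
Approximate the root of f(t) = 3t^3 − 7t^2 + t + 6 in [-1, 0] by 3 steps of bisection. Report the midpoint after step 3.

t = -0.5 gives f = 3.375, positive; keep [-1, -0.5]
t = -0.75 gives f = 0.046875, positive; keep [-1, -0.75]
t = -0.875 gives f = -2.244141, negative; keep [-0.875, -0.75]

-0.875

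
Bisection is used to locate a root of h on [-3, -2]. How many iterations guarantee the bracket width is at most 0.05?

Width after n steps is 1/2^n. Need 2^n ≥ 1/0.05 = 20.
2^4 = 16 < 20 ≤ 2^5 = 32, so n = 5.

5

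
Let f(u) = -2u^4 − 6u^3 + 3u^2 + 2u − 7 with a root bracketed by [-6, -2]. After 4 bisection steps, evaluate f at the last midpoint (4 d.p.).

1.0234

midpoint -4: f = -95 < 0 → [-4, -2]
midpoint -3: f = 14 > 0 → [-4, -3]
midpoint -3.5: f = -20.125 < 0 → [-3.5, -3]
midpoint -3.25: f = 1.0234 > 0 → [-3.5, -3.25]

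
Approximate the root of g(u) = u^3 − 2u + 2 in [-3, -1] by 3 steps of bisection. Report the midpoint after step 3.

-1.75

m = -2, g(m) = -2 (−); new bracket [-2, -1]
m = -1.5, g(m) = 1.625 (+); new bracket [-2, -1.5]
m = -1.75, g(m) = 0.140625 (+); new bracket [-2, -1.75]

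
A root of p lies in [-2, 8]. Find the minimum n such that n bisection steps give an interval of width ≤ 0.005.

11

Width after n steps is 10/2^n. Need 2^n ≥ 10/0.005 = 2000.
2^10 = 1024 < 2000 ≤ 2^11 = 2048, so n = 11.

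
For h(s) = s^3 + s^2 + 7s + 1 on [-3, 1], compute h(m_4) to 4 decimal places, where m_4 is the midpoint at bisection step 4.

s = -1 gives h = -6, negative; keep [-1, 1]
s = 0 gives h = 1, positive; keep [-1, 0]
s = -0.5 gives h = -2.375, negative; keep [-0.5, 0]
s = -0.25 gives h = -0.7031, negative; keep [-0.25, 0]

-0.7031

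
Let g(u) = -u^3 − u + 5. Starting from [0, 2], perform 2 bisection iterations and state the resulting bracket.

midpoint 1: g = 3 > 0 → [1, 2]
midpoint 1.5: g = 0.125 > 0 → [1.5, 2]

[1.5, 2]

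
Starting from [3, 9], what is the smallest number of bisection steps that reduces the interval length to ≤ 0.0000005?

24

Width after n steps is 6/2^n. Need 2^n ≥ 6/0.0000005 = 12000000.
2^23 = 8388608 < 12000000 ≤ 2^24 = 16777216, so n = 24.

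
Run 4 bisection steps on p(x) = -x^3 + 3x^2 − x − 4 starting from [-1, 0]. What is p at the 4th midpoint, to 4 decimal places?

p(-0.5) = -2.625 < 0, so the root lies in [-1, -0.5]
p(-0.75) = -1.140625 < 0, so the root lies in [-1, -0.75]
p(-0.875) = -0.158203 < 0, so the root lies in [-1, -0.875]
p(-0.9375) = 0.3982 > 0, so the root lies in [-0.9375, -0.875]

0.3982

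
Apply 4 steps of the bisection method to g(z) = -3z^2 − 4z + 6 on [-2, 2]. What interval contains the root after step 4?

[0.75, 1]

z = 0 gives g = 6, positive; keep [0, 2]
z = 1 gives g = -1, negative; keep [0, 1]
z = 0.5 gives g = 3.25, positive; keep [0.5, 1]
z = 0.75 gives g = 1.3125, positive; keep [0.75, 1]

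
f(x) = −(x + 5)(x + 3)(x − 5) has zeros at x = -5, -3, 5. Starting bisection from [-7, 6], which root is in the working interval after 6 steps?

5

m = -0.5, f(m) = 61.875 (+); new bracket [-0.5, 6]
m = 2.75, f(m) = 100.265625 (+); new bracket [2.75, 6]
m = 4.375, f(m) = 43.212891 (+); new bracket [4.375, 6]
m = 5.1875, f(m) = -15.6394 (−); new bracket [4.375, 5.1875]
m = 4.78125, f(m) = 16.6491 (+); new bracket [4.78125, 5.1875]
m = 4.984375, f(m) = 1.2456 (+); new bracket [4.984375, 5.1875]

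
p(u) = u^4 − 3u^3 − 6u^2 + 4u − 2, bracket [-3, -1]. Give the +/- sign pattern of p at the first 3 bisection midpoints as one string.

+--

midpoint -2: p = 6 > 0 → [-2, -1]
midpoint -1.5: p = -6.3125 < 0 → [-2, -1.5]
midpoint -1.75: p = -1.917969 < 0 → [-2, -1.75]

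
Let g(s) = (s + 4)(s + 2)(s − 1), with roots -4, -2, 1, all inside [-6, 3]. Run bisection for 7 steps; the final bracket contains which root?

1

midpoint -1.5: g = -3.125 < 0 → [-1.5, 3]
midpoint 0.75: g = -3.265625 < 0 → [0.75, 3]
midpoint 1.875: g = 19.919922 > 0 → [0.75, 1.875]
midpoint 1.3125: g = 5.4993 > 0 → [0.75, 1.3125]
midpoint 1.03125: g = 0.4766 > 0 → [0.75, 1.03125]
midpoint 0.890625: g = -1.5462 < 0 → [0.890625, 1.03125]
midpoint 0.9609375: g = -0.5738 < 0 → [0.9609375, 1.03125]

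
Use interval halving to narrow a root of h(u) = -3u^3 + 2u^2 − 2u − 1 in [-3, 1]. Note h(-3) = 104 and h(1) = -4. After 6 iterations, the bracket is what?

[-0.375, -0.3125]

u = -1 gives h = 6, positive; keep [-1, 1]
u = 0 gives h = -1, negative; keep [-1, 0]
u = -0.5 gives h = 0.875, positive; keep [-0.5, 0]
u = -0.25 gives h = -0.3281, negative; keep [-0.5, -0.25]
u = -0.375 gives h = 0.1895, positive; keep [-0.375, -0.25]
u = -0.3125 gives h = -0.0881, negative; keep [-0.375, -0.3125]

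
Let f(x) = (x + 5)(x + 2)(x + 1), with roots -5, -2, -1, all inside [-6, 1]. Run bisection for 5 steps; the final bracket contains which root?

-5

x = -2.5 gives f = 1.875, positive; keep [-6, -2.5]
x = -4.25 gives f = 5.484375, positive; keep [-6, -4.25]
x = -5.125 gives f = -1.611328, negative; keep [-5.125, -4.25]
x = -4.6875 gives f = 3.0969, positive; keep [-5.125, -4.6875]
x = -4.90625 gives f = 1.0643, positive; keep [-5.125, -4.90625]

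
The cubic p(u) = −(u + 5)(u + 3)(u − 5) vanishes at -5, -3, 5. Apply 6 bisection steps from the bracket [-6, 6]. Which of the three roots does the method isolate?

5

m = 0, p(m) = 75 (+); new bracket [0, 6]
m = 3, p(m) = 96 (+); new bracket [3, 6]
m = 4.5, p(m) = 35.625 (+); new bracket [4.5, 6]
m = 5.25, p(m) = -21.1406 (−); new bracket [4.5, 5.25]
m = 4.875, p(m) = 9.7207 (+); new bracket [4.875, 5.25]
m = 5.0625, p(m) = -5.0706 (−); new bracket [4.875, 5.0625]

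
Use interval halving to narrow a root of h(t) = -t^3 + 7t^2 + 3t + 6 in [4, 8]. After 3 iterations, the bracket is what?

midpoint 6: h = 60 > 0 → [6, 8]
midpoint 7: h = 27 > 0 → [7, 8]
midpoint 7.5: h = 0.375 > 0 → [7.5, 8]

[7.5, 8]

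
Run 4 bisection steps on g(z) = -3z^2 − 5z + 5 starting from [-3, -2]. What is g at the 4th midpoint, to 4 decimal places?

midpoint -2.5: g = -1.25 < 0 → [-2.5, -2]
midpoint -2.25: g = 1.0625 > 0 → [-2.5, -2.25]
midpoint -2.375: g = -0.046875 < 0 → [-2.375, -2.25]
midpoint -2.3125: g = 0.5195 > 0 → [-2.375, -2.3125]

0.5195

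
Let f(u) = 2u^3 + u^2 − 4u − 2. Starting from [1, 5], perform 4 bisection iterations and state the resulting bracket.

[1.25, 1.5]

m = 3, f(m) = 49 (+); new bracket [1, 3]
m = 2, f(m) = 10 (+); new bracket [1, 2]
m = 1.5, f(m) = 1 (+); new bracket [1, 1.5]
m = 1.25, f(m) = -1.5312 (−); new bracket [1.25, 1.5]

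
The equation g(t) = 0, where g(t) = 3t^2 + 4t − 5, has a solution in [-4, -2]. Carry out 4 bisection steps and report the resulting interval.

t = -3 gives g = 10, positive; keep [-3, -2]
t = -2.5 gives g = 3.75, positive; keep [-2.5, -2]
t = -2.25 gives g = 1.1875, positive; keep [-2.25, -2]
t = -2.125 gives g = 0.0469, positive; keep [-2.125, -2]

[-2.125, -2]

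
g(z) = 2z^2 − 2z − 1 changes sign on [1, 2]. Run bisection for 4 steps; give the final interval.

z = 1.5 gives g = 0.5, positive; keep [1, 1.5]
z = 1.25 gives g = -0.375, negative; keep [1.25, 1.5]
z = 1.375 gives g = 0.03125, positive; keep [1.25, 1.375]
z = 1.3125 gives g = -0.1797, negative; keep [1.3125, 1.375]

[1.3125, 1.375]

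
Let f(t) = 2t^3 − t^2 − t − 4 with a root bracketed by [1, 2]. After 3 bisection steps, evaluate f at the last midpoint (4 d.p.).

f(1.5) = -1 < 0, so the root lies in [1.5, 2]
f(1.75) = 1.90625 > 0, so the root lies in [1.5, 1.75]
f(1.625) = 0.316406 > 0, so the root lies in [1.5, 1.625]

0.3164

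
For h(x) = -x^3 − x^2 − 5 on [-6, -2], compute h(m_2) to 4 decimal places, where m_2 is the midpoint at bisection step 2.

13.0000

x = -4 gives h = 43, positive; keep [-4, -2]
x = -3 gives h = 13, positive; keep [-3, -2]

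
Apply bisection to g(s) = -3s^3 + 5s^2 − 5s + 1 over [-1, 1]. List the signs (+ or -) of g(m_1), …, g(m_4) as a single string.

+-+-

s = 0 gives g = 1, positive; keep [0, 1]
s = 0.5 gives g = -0.625, negative; keep [0, 0.5]
s = 0.25 gives g = 0.015625, positive; keep [0.25, 0.5]
s = 0.375 gives g = -0.3301, negative; keep [0.25, 0.375]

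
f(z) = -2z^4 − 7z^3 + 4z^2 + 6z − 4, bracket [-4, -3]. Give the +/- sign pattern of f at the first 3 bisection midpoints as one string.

++-

f(-3.5) = 24 > 0, so the root lies in [-4, -3.5]
f(-3.75) = 3.382812 > 0, so the root lies in [-4, -3.75]
f(-3.875) = -10.82666 < 0, so the root lies in [-3.875, -3.75]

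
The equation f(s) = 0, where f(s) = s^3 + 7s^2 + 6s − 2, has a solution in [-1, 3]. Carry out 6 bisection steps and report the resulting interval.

[0.25, 0.3125]

midpoint 1: f = 12 > 0 → [-1, 1]
midpoint 0: f = -2 < 0 → [0, 1]
midpoint 0.5: f = 2.875 > 0 → [0, 0.5]
midpoint 0.25: f = -0.0469 < 0 → [0.25, 0.5]
midpoint 0.375: f = 1.2871 > 0 → [0.25, 0.375]
midpoint 0.3125: f = 0.5891 > 0 → [0.25, 0.3125]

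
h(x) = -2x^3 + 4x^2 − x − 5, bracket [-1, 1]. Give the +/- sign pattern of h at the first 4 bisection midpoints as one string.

x = 0 gives h = -5, negative; keep [-1, 0]
x = -0.5 gives h = -3.25, negative; keep [-1, -0.5]
x = -0.75 gives h = -1.15625, negative; keep [-1, -0.75]
x = -0.875 gives h = 0.2773, positive; keep [-0.875, -0.75]

---+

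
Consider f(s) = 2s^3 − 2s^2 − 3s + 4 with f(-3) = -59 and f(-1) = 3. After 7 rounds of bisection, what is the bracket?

[-1.3125, -1.296875]

midpoint -2: f = -14 < 0 → [-2, -1]
midpoint -1.5: f = -2.75 < 0 → [-1.5, -1]
midpoint -1.25: f = 0.71875 > 0 → [-1.5, -1.25]
midpoint -1.375: f = -0.8555 < 0 → [-1.375, -1.25]
midpoint -1.3125: f = -0.0298 < 0 → [-1.3125, -1.25]
midpoint -1.28125: f = 0.3539 > 0 → [-1.3125, -1.28125]
midpoint -1.296875: f = 0.1645 > 0 → [-1.3125, -1.296875]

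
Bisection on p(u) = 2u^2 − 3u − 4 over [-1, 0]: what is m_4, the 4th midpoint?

-0.8125

midpoint -0.5: p = -2 < 0 → [-1, -0.5]
midpoint -0.75: p = -0.625 < 0 → [-1, -0.75]
midpoint -0.875: p = 0.15625 > 0 → [-0.875, -0.75]
midpoint -0.8125: p = -0.2422 < 0 → [-0.875, -0.8125]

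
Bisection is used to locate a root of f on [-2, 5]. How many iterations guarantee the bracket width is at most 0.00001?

Width after n steps is 7/2^n. Need 2^n ≥ 7/0.00001 = 700000.
2^19 = 524288 < 700000 ≤ 2^20 = 1048576, so n = 20.

20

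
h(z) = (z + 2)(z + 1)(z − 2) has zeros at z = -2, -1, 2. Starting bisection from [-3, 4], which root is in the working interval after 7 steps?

midpoint 0.5: h = -5.625 < 0 → [0.5, 4]
midpoint 2.25: h = 3.453125 > 0 → [0.5, 2.25]
midpoint 1.375: h = -5.009766 < 0 → [1.375, 2.25]
midpoint 1.8125: h = -2.0105 < 0 → [1.8125, 2.25]
midpoint 2.03125: h = 0.3819 > 0 → [1.8125, 2.03125]
midpoint 1.921875: h = -0.8953 < 0 → [1.921875, 2.03125]
midpoint 1.9765625: h = -0.2774 < 0 → [1.9765625, 2.03125]

2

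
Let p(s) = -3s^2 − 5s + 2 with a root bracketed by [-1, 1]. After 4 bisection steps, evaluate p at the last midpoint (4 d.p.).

midpoint 0: p = 2 > 0 → [0, 1]
midpoint 0.5: p = -1.25 < 0 → [0, 0.5]
midpoint 0.25: p = 0.5625 > 0 → [0.25, 0.5]
midpoint 0.375: p = -0.2969 < 0 → [0.25, 0.375]

-0.2969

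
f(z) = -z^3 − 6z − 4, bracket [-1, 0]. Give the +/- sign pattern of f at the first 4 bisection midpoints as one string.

-+-+

f(-0.5) = -0.875 < 0, so the root lies in [-1, -0.5]
f(-0.75) = 0.921875 > 0, so the root lies in [-0.75, -0.5]
f(-0.625) = -0.005859 < 0, so the root lies in [-0.75, -0.625]
f(-0.6875) = 0.45 > 0, so the root lies in [-0.6875, -0.625]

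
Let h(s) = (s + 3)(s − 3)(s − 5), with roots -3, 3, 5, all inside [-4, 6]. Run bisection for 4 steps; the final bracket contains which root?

s = 1 gives h = 32, positive; keep [-4, 1]
s = -1.5 gives h = 43.875, positive; keep [-4, -1.5]
s = -2.75 gives h = 11.140625, positive; keep [-4, -2.75]
s = -3.375 gives h = -20.0215, negative; keep [-3.375, -2.75]

-3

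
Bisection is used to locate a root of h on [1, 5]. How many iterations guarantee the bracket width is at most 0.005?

Width after n steps is 4/2^n. Need 2^n ≥ 4/0.005 = 800.
2^9 = 512 < 800 ≤ 2^10 = 1024, so n = 10.

10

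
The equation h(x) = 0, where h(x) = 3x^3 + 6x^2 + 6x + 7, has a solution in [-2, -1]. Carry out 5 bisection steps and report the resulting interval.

[-1.65625, -1.625]

m = -1.5, h(m) = 1.375 (+); new bracket [-2, -1.5]
m = -1.75, h(m) = -1.203125 (−); new bracket [-1.75, -1.5]
m = -1.625, h(m) = 0.220703 (+); new bracket [-1.75, -1.625]
m = -1.6875, h(m) = -0.4553 (−); new bracket [-1.6875, -1.625]
m = -1.65625, h(m) = -0.1086 (−); new bracket [-1.65625, -1.625]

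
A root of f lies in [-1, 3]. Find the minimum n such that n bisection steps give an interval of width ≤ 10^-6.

22

Width after n steps is 4/2^n. Need 2^n ≥ 4/10^-6 = 4000000.
2^21 = 2097152 < 4000000 ≤ 2^22 = 4194304, so n = 22.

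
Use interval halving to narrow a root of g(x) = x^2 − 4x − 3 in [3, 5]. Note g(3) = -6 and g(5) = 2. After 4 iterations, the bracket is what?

[4.625, 4.75]

g(4) = -3 < 0, so the root lies in [4, 5]
g(4.5) = -0.75 < 0, so the root lies in [4.5, 5]
g(4.75) = 0.5625 > 0, so the root lies in [4.5, 4.75]
g(4.625) = -0.1094 < 0, so the root lies in [4.625, 4.75]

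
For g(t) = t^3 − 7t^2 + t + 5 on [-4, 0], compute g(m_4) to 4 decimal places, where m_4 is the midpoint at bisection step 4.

-0.1094

t = -2 gives g = -33, negative; keep [-2, 0]
t = -1 gives g = -4, negative; keep [-1, 0]
t = -0.5 gives g = 2.625, positive; keep [-1, -0.5]
t = -0.75 gives g = -0.1094, negative; keep [-0.75, -0.5]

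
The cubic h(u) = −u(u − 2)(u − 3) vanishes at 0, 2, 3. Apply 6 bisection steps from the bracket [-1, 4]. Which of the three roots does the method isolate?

m = 1.5, h(m) = -1.125 (−); new bracket [-1, 1.5]
m = 0.25, h(m) = -1.203125 (−); new bracket [-1, 0.25]
m = -0.375, h(m) = 3.005859 (+); new bracket [-0.375, 0.25]
m = -0.0625, h(m) = 0.3948 (+); new bracket [-0.0625, 0.25]
m = 0.09375, h(m) = -0.5194 (−); new bracket [-0.0625, 0.09375]
m = 0.015625, h(m) = -0.0925 (−); new bracket [-0.0625, 0.015625]

0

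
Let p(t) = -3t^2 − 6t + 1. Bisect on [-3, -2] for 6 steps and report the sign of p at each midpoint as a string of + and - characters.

midpoint -2.5: p = -2.75 < 0 → [-2.5, -2]
midpoint -2.25: p = -0.6875 < 0 → [-2.25, -2]
midpoint -2.125: p = 0.203125 > 0 → [-2.25, -2.125]
midpoint -2.1875: p = -0.2305 < 0 → [-2.1875, -2.125]
midpoint -2.15625: p = -0.0107 < 0 → [-2.15625, -2.125]
midpoint -2.140625: p = 0.0969 > 0 → [-2.15625, -2.140625]

--+--+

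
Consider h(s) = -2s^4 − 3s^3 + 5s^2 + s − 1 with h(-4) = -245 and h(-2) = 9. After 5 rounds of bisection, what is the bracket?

midpoint -3: h = -40 < 0 → [-3, -2]
midpoint -2.5: h = -3.5 < 0 → [-2.5, -2]
midpoint -2.25: h = 4.976562 > 0 → [-2.5, -2.25]
midpoint -2.375: h = 1.3843 > 0 → [-2.5, -2.375]
midpoint -2.4375: h = -0.8846 < 0 → [-2.4375, -2.375]

[-2.4375, -2.375]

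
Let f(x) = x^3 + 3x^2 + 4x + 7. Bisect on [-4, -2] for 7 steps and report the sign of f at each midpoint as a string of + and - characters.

f(-3) = -5 < 0, so the root lies in [-3, -2]
f(-2.5) = 0.125 > 0, so the root lies in [-3, -2.5]
f(-2.75) = -2.109375 < 0, so the root lies in [-2.75, -2.5]
f(-2.625) = -0.916 < 0, so the root lies in [-2.625, -2.5]
f(-2.5625) = -0.3772 < 0, so the root lies in [-2.5625, -2.5]
f(-2.53125) = -0.1216 < 0, so the root lies in [-2.53125, -2.5]
f(-2.515625) = 0.0028 > 0, so the root lies in [-2.53125, -2.515625]

-+----+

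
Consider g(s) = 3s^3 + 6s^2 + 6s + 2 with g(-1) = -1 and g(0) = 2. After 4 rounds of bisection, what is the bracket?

g(-0.5) = 0.125 > 0, so the root lies in [-1, -0.5]
g(-0.75) = -0.390625 < 0, so the root lies in [-0.75, -0.5]
g(-0.625) = -0.138672 < 0, so the root lies in [-0.625, -0.5]
g(-0.5625) = -0.0105 < 0, so the root lies in [-0.5625, -0.5]

[-0.5625, -0.5]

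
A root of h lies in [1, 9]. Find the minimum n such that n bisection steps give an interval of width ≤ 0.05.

8

Width after n steps is 8/2^n. Need 2^n ≥ 8/0.05 = 160.
2^7 = 128 < 160 ≤ 2^8 = 256, so n = 8.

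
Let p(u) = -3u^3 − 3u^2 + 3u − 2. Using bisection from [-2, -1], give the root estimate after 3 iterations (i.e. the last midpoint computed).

p(-1.5) = -3.125 < 0, so the root lies in [-2, -1.5]
p(-1.75) = -0.359375 < 0, so the root lies in [-2, -1.75]
p(-1.875) = 1.603516 > 0, so the root lies in [-1.875, -1.75]

-1.875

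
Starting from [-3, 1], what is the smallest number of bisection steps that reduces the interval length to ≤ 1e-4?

Width after n steps is 4/2^n. Need 2^n ≥ 4/1e-4 = 40000.
2^15 = 32768 < 40000 ≤ 2^16 = 65536, so n = 16.

16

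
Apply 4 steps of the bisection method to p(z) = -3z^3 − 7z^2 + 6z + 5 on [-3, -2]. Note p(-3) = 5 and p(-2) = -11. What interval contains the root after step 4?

[-2.875, -2.8125]

midpoint -2.5: p = -6.875 < 0 → [-3, -2.5]
midpoint -2.75: p = -2.046875 < 0 → [-3, -2.75]
midpoint -2.875: p = 1.181641 > 0 → [-2.875, -2.75]
midpoint -2.8125: p = -0.5042 < 0 → [-2.875, -2.8125]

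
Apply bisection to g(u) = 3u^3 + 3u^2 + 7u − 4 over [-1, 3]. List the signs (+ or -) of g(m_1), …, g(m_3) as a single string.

g(1) = 9 > 0, so the root lies in [-1, 1]
g(0) = -4 < 0, so the root lies in [0, 1]
g(0.5) = 0.625 > 0, so the root lies in [0, 0.5]

+-+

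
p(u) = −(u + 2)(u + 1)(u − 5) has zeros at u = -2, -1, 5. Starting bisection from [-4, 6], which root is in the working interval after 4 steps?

p(1) = 24 > 0, so the root lies in [1, 6]
p(3.5) = 37.125 > 0, so the root lies in [3.5, 6]
p(4.75) = 9.703125 > 0, so the root lies in [4.75, 6]
p(5.375) = -17.6309 < 0, so the root lies in [4.75, 5.375]

5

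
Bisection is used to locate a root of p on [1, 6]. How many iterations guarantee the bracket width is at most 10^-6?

23

Width after n steps is 5/2^n. Need 2^n ≥ 5/10^-6 = 5000000.
2^22 = 4194304 < 5000000 ≤ 2^23 = 8388608, so n = 23.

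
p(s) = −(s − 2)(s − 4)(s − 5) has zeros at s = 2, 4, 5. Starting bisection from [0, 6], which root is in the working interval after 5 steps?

midpoint 3: p = -2 < 0 → [0, 3]
midpoint 1.5: p = 4.375 > 0 → [1.5, 3]
midpoint 2.25: p = -1.203125 < 0 → [1.5, 2.25]
midpoint 1.875: p = 0.8301 > 0 → [1.875, 2.25]
midpoint 2.0625: p = -0.3557 < 0 → [1.875, 2.0625]

2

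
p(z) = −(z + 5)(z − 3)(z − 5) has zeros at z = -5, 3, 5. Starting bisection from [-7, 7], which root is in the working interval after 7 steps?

-5

midpoint 0: p = -75 < 0 → [-7, 0]
midpoint -3.5: p = -82.875 < 0 → [-7, -3.5]
midpoint -5.25: p = 21.140625 > 0 → [-5.25, -3.5]
midpoint -4.375: p = -43.2129 < 0 → [-5.25, -4.375]
midpoint -4.8125: p = -14.3738 < 0 → [-5.25, -4.8125]
midpoint -5.03125: p = 2.5176 > 0 → [-5.03125, -4.8125]
midpoint -4.921875: p = -6.1406 < 0 → [-5.03125, -4.921875]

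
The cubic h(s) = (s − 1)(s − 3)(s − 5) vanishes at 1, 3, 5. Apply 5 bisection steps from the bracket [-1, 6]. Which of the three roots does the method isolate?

midpoint 2.5: h = 1.875 > 0 → [-1, 2.5]
midpoint 0.75: h = -2.390625 < 0 → [0.75, 2.5]
midpoint 1.625: h = 2.900391 > 0 → [0.75, 1.625]
midpoint 1.1875: h = 1.2957 > 0 → [0.75, 1.1875]
midpoint 0.96875: h = -0.2559 < 0 → [0.96875, 1.1875]

1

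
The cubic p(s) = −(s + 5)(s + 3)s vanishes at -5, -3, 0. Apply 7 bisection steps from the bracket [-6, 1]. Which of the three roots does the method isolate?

0

s = -2.5 gives p = 3.125, positive; keep [-2.5, 1]
s = -0.75 gives p = 7.171875, positive; keep [-0.75, 1]
s = 0.125 gives p = -2.001953, negative; keep [-0.75, 0.125]
s = -0.3125 gives p = 3.9368, positive; keep [-0.3125, 0.125]
s = -0.09375 gives p = 1.3368, positive; keep [-0.09375, 0.125]
s = 0.015625 gives p = -0.2363, negative; keep [-0.09375, 0.015625]
s = -0.0390625 gives p = 0.5738, positive; keep [-0.0390625, 0.015625]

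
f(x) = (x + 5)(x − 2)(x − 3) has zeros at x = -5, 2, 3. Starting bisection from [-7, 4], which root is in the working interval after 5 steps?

-5

m = -1.5, f(m) = 55.125 (+); new bracket [-7, -1.5]
m = -4.25, f(m) = 33.984375 (+); new bracket [-7, -4.25]
m = -5.625, f(m) = -41.103516 (−); new bracket [-5.625, -4.25]
m = -4.9375, f(m) = 3.4417 (+); new bracket [-5.625, -4.9375]
m = -5.28125, f(m) = -16.9588 (−); new bracket [-5.28125, -4.9375]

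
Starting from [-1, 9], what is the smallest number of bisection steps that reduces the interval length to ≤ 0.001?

14

Width after n steps is 10/2^n. Need 2^n ≥ 10/0.001 = 10000.
2^13 = 8192 < 10000 ≤ 2^14 = 16384, so n = 14.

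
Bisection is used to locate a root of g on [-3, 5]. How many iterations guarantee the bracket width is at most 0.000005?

21

Width after n steps is 8/2^n. Need 2^n ≥ 8/0.000005 = 1600000.
2^20 = 1048576 < 1600000 ≤ 2^21 = 2097152, so n = 21.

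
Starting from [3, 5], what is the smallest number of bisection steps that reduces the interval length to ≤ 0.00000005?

Width after n steps is 2/2^n. Need 2^n ≥ 2/0.00000005 = 40000000.
2^25 = 33554432 < 40000000 ≤ 2^26 = 67108864, so n = 26.

26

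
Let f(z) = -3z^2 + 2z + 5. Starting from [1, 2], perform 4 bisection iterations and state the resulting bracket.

[1.625, 1.6875]

f(1.5) = 1.25 > 0, so the root lies in [1.5, 2]
f(1.75) = -0.6875 < 0, so the root lies in [1.5, 1.75]
f(1.625) = 0.328125 > 0, so the root lies in [1.625, 1.75]
f(1.6875) = -0.168 < 0, so the root lies in [1.625, 1.6875]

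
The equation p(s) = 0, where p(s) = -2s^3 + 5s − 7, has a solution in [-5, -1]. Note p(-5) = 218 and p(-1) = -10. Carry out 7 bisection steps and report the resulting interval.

s = -3 gives p = 32, positive; keep [-3, -1]
s = -2 gives p = -1, negative; keep [-3, -2]
s = -2.5 gives p = 11.75, positive; keep [-2.5, -2]
s = -2.25 gives p = 4.5312, positive; keep [-2.25, -2]
s = -2.125 gives p = 1.5664, positive; keep [-2.125, -2]
s = -2.0625 gives p = 0.2349, positive; keep [-2.0625, -2]
s = -2.03125 gives p = -0.3945, negative; keep [-2.0625, -2.03125]

[-2.0625, -2.03125]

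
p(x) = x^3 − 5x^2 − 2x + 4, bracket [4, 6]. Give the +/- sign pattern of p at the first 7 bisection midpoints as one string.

-++----

x = 5 gives p = -6, negative; keep [5, 6]
x = 5.5 gives p = 8.125, positive; keep [5, 5.5]
x = 5.25 gives p = 0.390625, positive; keep [5, 5.25]
x = 5.125 gives p = -2.9668, negative; keep [5.125, 5.25]
x = 5.1875 gives p = -1.3293, negative; keep [5.1875, 5.25]
x = 5.21875 gives p = -0.4798, negative; keep [5.21875, 5.25]
x = 5.234375 gives p = -0.0472, negative; keep [5.234375, 5.25]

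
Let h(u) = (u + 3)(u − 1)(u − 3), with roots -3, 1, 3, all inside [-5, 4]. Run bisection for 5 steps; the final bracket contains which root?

-3

midpoint -0.5: h = 13.125 > 0 → [-5, -0.5]
midpoint -2.75: h = 5.390625 > 0 → [-5, -2.75]
midpoint -3.875: h = -29.326172 < 0 → [-3.875, -2.75]
midpoint -3.3125: h = -8.5071 < 0 → [-3.3125, -2.75]
midpoint -3.03125: h = -0.7598 < 0 → [-3.03125, -2.75]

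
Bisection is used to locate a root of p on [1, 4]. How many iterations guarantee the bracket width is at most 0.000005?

Width after n steps is 3/2^n. Need 2^n ≥ 3/0.000005 = 600000.
2^19 = 524288 < 600000 ≤ 2^20 = 1048576, so n = 20.

20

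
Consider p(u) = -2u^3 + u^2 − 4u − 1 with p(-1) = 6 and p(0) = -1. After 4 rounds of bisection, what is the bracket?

[-0.25, -0.1875]

m = -0.5, p(m) = 1.5 (+); new bracket [-0.5, 0]
m = -0.25, p(m) = 0.09375 (+); new bracket [-0.25, 0]
m = -0.125, p(m) = -0.480469 (−); new bracket [-0.25, -0.125]
m = -0.1875, p(m) = -0.2017 (−); new bracket [-0.25, -0.1875]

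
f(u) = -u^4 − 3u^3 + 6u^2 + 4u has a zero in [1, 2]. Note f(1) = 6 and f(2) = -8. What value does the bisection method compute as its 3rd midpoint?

1.625

midpoint 1.5: f = 4.3125 > 0 → [1.5, 2]
midpoint 1.75: f = -0.082031 < 0 → [1.5, 1.75]
midpoint 1.625: f = 2.497803 > 0 → [1.625, 1.75]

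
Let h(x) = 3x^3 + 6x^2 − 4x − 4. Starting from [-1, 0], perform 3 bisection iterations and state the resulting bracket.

[-0.625, -0.5]

m = -0.5, h(m) = -0.875 (−); new bracket [-1, -0.5]
m = -0.75, h(m) = 1.109375 (+); new bracket [-0.75, -0.5]
m = -0.625, h(m) = 0.111328 (+); new bracket [-0.625, -0.5]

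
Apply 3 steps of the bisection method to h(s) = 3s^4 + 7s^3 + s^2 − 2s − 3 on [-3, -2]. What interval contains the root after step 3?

[-2.25, -2.125]

h(-2.5) = 16.0625 > 0, so the root lies in [-2.5, -2]
h(-2.25) = 3.714844 > 0, so the root lies in [-2.25, -2]
h(-2.125) = -0.231689 < 0, so the root lies in [-2.25, -2.125]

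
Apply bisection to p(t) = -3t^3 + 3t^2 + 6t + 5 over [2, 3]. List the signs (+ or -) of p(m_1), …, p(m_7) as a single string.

m = 2.5, p(m) = -8.125 (−); new bracket [2, 2.5]
m = 2.25, p(m) = -0.484375 (−); new bracket [2, 2.25]
m = 2.125, p(m) = 2.509766 (+); new bracket [2.125, 2.25]
m = 2.1875, p(m) = 1.0779 (+); new bracket [2.1875, 2.25]
m = 2.21875, p(m) = 0.3133 (+); new bracket [2.21875, 2.25]
m = 2.234375, p(m) = -0.0813 (−); new bracket [2.21875, 2.234375]
m = 2.2265625, p(m) = 0.117 (+); new bracket [2.2265625, 2.234375]

--+++-+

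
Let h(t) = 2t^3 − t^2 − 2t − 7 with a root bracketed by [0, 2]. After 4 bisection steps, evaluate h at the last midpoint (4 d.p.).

-1.0820

t = 1 gives h = -8, negative; keep [1, 2]
t = 1.5 gives h = -5.5, negative; keep [1.5, 2]
t = 1.75 gives h = -2.84375, negative; keep [1.75, 2]
t = 1.875 gives h = -1.082, negative; keep [1.875, 2]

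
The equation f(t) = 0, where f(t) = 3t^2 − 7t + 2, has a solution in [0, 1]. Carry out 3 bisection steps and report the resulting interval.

t = 0.5 gives f = -0.75, negative; keep [0, 0.5]
t = 0.25 gives f = 0.4375, positive; keep [0.25, 0.5]
t = 0.375 gives f = -0.203125, negative; keep [0.25, 0.375]

[0.25, 0.375]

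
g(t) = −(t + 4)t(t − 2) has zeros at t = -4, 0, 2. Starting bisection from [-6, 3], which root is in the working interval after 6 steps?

m = -1.5, g(m) = -13.125 (−); new bracket [-6, -1.5]
m = -3.75, g(m) = -5.390625 (−); new bracket [-6, -3.75]
m = -4.875, g(m) = 29.326172 (+); new bracket [-4.875, -3.75]
m = -4.3125, g(m) = 8.5071 (+); new bracket [-4.3125, -3.75]
m = -4.03125, g(m) = 0.7598 (+); new bracket [-4.03125, -3.75]
m = -3.890625, g(m) = -2.5067 (−); new bracket [-4.03125, -3.890625]

-4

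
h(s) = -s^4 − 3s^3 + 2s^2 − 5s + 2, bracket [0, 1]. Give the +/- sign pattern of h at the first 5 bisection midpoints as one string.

m = 0.5, h(m) = -0.4375 (−); new bracket [0, 0.5]
m = 0.25, h(m) = 0.824219 (+); new bracket [0.25, 0.5]
m = 0.375, h(m) = 0.228271 (+); new bracket [0.375, 0.5]
m = 0.4375, h(m) = -0.0925 (−); new bracket [0.375, 0.4375]
m = 0.40625, h(m) = 0.0704 (+); new bracket [0.40625, 0.4375]

-++-+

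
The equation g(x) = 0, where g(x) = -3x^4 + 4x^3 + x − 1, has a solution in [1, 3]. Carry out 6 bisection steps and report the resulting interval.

[1.375, 1.40625]

midpoint 2: g = -15 < 0 → [1, 2]
midpoint 1.5: g = -1.1875 < 0 → [1, 1.5]
midpoint 1.25: g = 0.738281 > 0 → [1.25, 1.5]
midpoint 1.375: g = 0.05 > 0 → [1.375, 1.5]
midpoint 1.4375: g = -0.4908 < 0 → [1.375, 1.4375]
midpoint 1.40625: g = -0.2021 < 0 → [1.375, 1.40625]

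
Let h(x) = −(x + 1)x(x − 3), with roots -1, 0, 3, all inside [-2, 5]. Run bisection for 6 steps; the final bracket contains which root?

3

x = 1.5 gives h = 5.625, positive; keep [1.5, 5]
x = 3.25 gives h = -3.453125, negative; keep [1.5, 3.25]
x = 2.375 gives h = 5.009766, positive; keep [2.375, 3.25]
x = 2.8125 gives h = 2.0105, positive; keep [2.8125, 3.25]
x = 3.03125 gives h = -0.3819, negative; keep [2.8125, 3.03125]
x = 2.921875 gives h = 0.8953, positive; keep [2.921875, 3.03125]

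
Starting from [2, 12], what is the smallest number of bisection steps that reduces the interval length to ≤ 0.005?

11

Width after n steps is 10/2^n. Need 2^n ≥ 10/0.005 = 2000.
2^10 = 1024 < 2000 ≤ 2^11 = 2048, so n = 11.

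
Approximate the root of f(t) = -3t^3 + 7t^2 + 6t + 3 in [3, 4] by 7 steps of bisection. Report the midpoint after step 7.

f(3.5) = -18.875 < 0, so the root lies in [3, 3.5]
f(3.25) = -6.546875 < 0, so the root lies in [3, 3.25]
f(3.125) = -1.443359 < 0, so the root lies in [3, 3.125]
f(3.0625) = 0.8586 > 0, so the root lies in [3.0625, 3.125]
f(3.09375) = -0.272 < 0, so the root lies in [3.0625, 3.09375]
f(3.078125) = 0.2984 > 0, so the root lies in [3.078125, 3.09375]
f(3.0859375) = 0.0145 > 0, so the root lies in [3.0859375, 3.09375]

3.0859375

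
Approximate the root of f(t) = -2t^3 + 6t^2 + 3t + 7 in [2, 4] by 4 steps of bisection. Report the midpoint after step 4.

t = 3 gives f = 16, positive; keep [3, 4]
t = 3.5 gives f = 5.25, positive; keep [3.5, 4]
t = 3.75 gives f = -2.84375, negative; keep [3.5, 3.75]
t = 3.625 gives f = 1.4492, positive; keep [3.625, 3.75]

3.625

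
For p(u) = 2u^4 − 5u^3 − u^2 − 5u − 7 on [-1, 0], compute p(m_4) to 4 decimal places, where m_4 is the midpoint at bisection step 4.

-0.0442

midpoint -0.5: p = -4 < 0 → [-1, -0.5]
midpoint -0.75: p = -1.070312 < 0 → [-1, -0.75]
midpoint -0.875: p = 1.131348 > 0 → [-0.875, -0.75]
midpoint -0.8125: p = -0.0442 < 0 → [-0.875, -0.8125]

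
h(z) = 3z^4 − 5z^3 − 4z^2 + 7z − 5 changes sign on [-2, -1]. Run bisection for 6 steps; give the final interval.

midpoint -1.5: h = 7.5625 > 0 → [-1.5, -1]
midpoint -1.25: h = -2.910156 < 0 → [-1.5, -1.25]
midpoint -1.375: h = 1.533936 > 0 → [-1.375, -1.25]
midpoint -1.3125: h = -0.8706 < 0 → [-1.375, -1.3125]
midpoint -1.34375: h = 0.2842 > 0 → [-1.34375, -1.3125]
midpoint -1.328125: h = -0.3048 < 0 → [-1.34375, -1.328125]

[-1.34375, -1.328125]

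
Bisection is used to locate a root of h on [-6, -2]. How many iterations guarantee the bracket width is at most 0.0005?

13

Width after n steps is 4/2^n. Need 2^n ≥ 4/0.0005 = 8000.
2^12 = 4096 < 8000 ≤ 2^13 = 8192, so n = 13.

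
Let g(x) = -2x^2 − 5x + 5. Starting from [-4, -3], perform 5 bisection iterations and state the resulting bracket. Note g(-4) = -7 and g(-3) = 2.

g(-3.5) = -2 < 0, so the root lies in [-3.5, -3]
g(-3.25) = 0.125 > 0, so the root lies in [-3.5, -3.25]
g(-3.375) = -0.90625 < 0, so the root lies in [-3.375, -3.25]
g(-3.3125) = -0.3828 < 0, so the root lies in [-3.3125, -3.25]
g(-3.28125) = -0.127 < 0, so the root lies in [-3.28125, -3.25]

[-3.28125, -3.25]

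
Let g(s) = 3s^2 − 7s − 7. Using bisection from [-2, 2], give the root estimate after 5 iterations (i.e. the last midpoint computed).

m = 0, g(m) = -7 (−); new bracket [-2, 0]
m = -1, g(m) = 3 (+); new bracket [-1, 0]
m = -0.5, g(m) = -2.75 (−); new bracket [-1, -0.5]
m = -0.75, g(m) = -0.0625 (−); new bracket [-1, -0.75]
m = -0.875, g(m) = 1.4219 (+); new bracket [-0.875, -0.75]

-0.875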